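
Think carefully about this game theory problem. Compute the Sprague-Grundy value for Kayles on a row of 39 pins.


Kayles: a move removes 1 or 2 adjacent pins from a contiguous row.
Removing pins from a row of k leaves two independent rows (a, b) with a + b = k - 1 (one pin) or a + b = k - 2 (two pins); an end removal gives a = 0.
By Sprague-Grundy, G(k) = mex{ G(a) XOR G(b) } over all these splits. G(0) = 0.
G(1): splits (0,0):0^0=0 -> mex({0}) = 1
G(2): splits (0,1):0^1=1 (0,0):0^0=0 -> mex({0, 1}) = 2
G(3): splits (0,2):0^2=2 (1,1):1^1=0 (0,1):0^1=1 -> mex({0, 1, 2}) = 3
G(4): splits (0,3):0^3=3 (1,2):1^2=3 (0,2):0^2=2 (1,1):1^1=0 -> mex({0, 2, 3}) = 1
G(5): splits (0,4):0^1=1 (1,3):1^3=2 (2,2):2^2=0 (0,3):0^3=3 (1,2):1^2=3 -> mex({0, 1, 2, 3}) = 4
G(6) = mex({0, 1, 2, 4}) = 3
G(7) = mex({0, 1, 3, 4, 5}) = 2
G(8) = mex({0, 2, 3, 5, 6}) = 1
G(9) = mex({0, 1, 2, 3, 6, 7}) = 4
G(10) = mex({0, 1, 3, 4, 5, 7}) = 2
G(11) = mex({0, 1, 2, 3, 4, 5}) = 6
G(12) = mex({0, 1, 2, 3, 5, 6, 7}) = 4
G(13) = mex({0, 2, 3, 4, 6, 7}) = 1
G(14) = mex({0, 1, 4, 5, 6, 7}) = 2
G(15) = mex({0, 1, 2, 3, 4, 5, 6}) = 7
G(16) = mex({0, 2, 3, 5, 6, 7}) = 1
G(17) = mex({0, 1, 2, 3, 5, 6, 7}) = 4
G(18) = mex({0, 1, 2, 4, 5, 6}) = 3
G(19) = mex({0, 1, 3, 4, 5, 7}) = 2
G(20) = mex({0, 2, 3, 4, 5, 6, 7}) = 1
G(21) = mex({0, 1, 2, 3, 5, 6, 7}) = 4
G(22) = mex({0, 1, 2, 3, 4, 5, 7}) = 6
G(23) = mex({0, 1, 2, 3, 4, 5, 6}) = 7
G(24) = mex({0, 1, 2, 3, 5, 6, 7}) = 4
G(25) = mex({0, 2, 3, 4, 6, 7}) = 1
G(26) = mex({0, 1, 3, 4, 5, 6, 7}) = 2
G(27) = mex({0, 1, 2, 3, 4, 5, 6, 7}) = 8
G(28) = mex({0, 1, 2, 3, 4, 6, 7, 8}) = 5
G(29) = mex({0, 1, 2, 3, 5, 6, 7, 8, 9}) = 4
G(30) = mex({0, 1, 2, 3, 4, 5, 6, 9, 10}) = 7
G(31) = mex({0, 1, 3, 4, 5, 7, 10, 11}) = 2
G(32) = mex({0, 2, 3, 4, 5, 6, 7, 9, 11}) = 1
G(33) = mex({0, 1, 2, 3, 4, 5, 6, 7, 9, 12}) = 8
G(34) = mex({0, 1, 2, 3, 4, 5, 7, 8, 11, 12}) = 6
G(35) = mex({0, 1, 2, 3, 4, 5, 6, 8, 9, 10, 11}) = 7
G(36) = mex({0, 1, 2, 3, 5, 6, 7, 9, 10}) = 4
G(37) = mex({0, 2, 3, 4, 6, 7, 9, 10, 11, 12}) = 1
G(38) = mex({0, 1, 3, 4, 5, 6, 7, 9, 10, 11, 12}) = 2
G(39) = mex({0, 1, 2, 4, 5, 6, 7, 9, 10, 12, 14}) = 3
Therefore G(39) = 3.

3


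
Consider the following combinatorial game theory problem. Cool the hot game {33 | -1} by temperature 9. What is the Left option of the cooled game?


Original game: {33 | -1} (a switch {a | b} with a > b).
Cooling by t (for t below the temperature (a - b)/2 = 17) taxes each move by t: {a | b} cooled by t is {a - t | b + t}.
Cooling amount: t = 9
Cooled Left option: 33 - 9 = 24
Cooled Right option: -1 + 9 = 8
Cooled game: {24 | 8}
Left option = 24

24


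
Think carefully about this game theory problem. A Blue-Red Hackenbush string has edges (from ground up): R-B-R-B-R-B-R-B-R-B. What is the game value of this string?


Edges (from ground): R-B-R-B-R-B-R-B-R-B
By Berlekamp's sign-expansion rule, a Blue-Red Hackenbush stalk has the value of the surreal number whose sign sequence is the edge sequence with B -> + and R -> -.
Sign sequence: -+-+-+-+-+
Trace the sign expansion in the surreal number tree, starting from 0:
Edge 1: R (sign -) -> bounds (-inf, 0), value = -1
Edge 2: B (sign +) -> bounds (-1, 0), value = -1/2
Edge 3: R (sign -) -> bounds (-1, -1/2), value = -3/4
Edge 4: B (sign +) -> bounds (-3/4, -1/2), value = -5/8
Edge 5: R (sign -) -> bounds (-3/4, -5/8), value = -11/16
Edge 6: B (sign +) -> bounds (-11/16, -5/8), value = -21/32
Edge 7: R (sign -) -> bounds (-11/16, -21/32), value = -43/64
Edge 8: B (sign +) -> bounds (-43/64, -21/32), value = -85/128
Edge 9: R (sign -) -> bounds (-43/64, -85/128), value = -171/256
Edge 10: B (sign +) -> bounds (-171/256, -85/128), value = -341/512
Game value = -341/512

-341/512


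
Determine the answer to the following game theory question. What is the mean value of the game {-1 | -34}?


Game = {-1 | -34}, a switch {a | b} with numbers a > b.
Its thermograph has left wall a - t and right wall b + t, which meet at t = (a - b)/2, where both equal (a + b)/2. So the mast (mean value) is at (a + b)/2.
Mean = (-1 + (-34))/2 = -35/2 = -35/2

-35/2


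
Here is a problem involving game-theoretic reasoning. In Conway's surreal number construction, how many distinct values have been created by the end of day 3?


Day 0: {|} = 0 is born. Count = 1.
Day n: the number of surreal numbers born by day n is 2^(n+1) - 1.
By day 0: 2^1 - 1 = 1
By day 1: 2^2 - 1 = 3
By day 2: 2^3 - 1 = 7
By day 3: 2^4 - 1 = 15
By day 3: 15 surreal numbers.

15


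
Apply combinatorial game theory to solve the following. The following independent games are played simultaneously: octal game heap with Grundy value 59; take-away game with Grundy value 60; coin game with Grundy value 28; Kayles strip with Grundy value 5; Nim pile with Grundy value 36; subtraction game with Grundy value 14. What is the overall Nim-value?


By the Sprague-Grundy theorem, the Grundy value of a sum of games is the XOR of individual Grundy values.
octal game heap: Grundy value = 59. Running XOR: 0 XOR 59 = 59
take-away game: Grundy value = 60. Running XOR: 59 XOR 60 = 7
coin game: Grundy value = 28. Running XOR: 7 XOR 28 = 27
Kayles strip: Grundy value = 5. Running XOR: 27 XOR 5 = 30
Nim pile: Grundy value = 36. Running XOR: 30 XOR 36 = 58
subtraction game: Grundy value = 14. Running XOR: 58 XOR 14 = 52
The combined Grundy value is 52.

52


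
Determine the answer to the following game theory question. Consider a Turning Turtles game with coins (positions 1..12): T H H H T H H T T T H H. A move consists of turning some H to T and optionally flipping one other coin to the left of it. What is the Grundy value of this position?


Coins: T H H H T H H T T T H H
Key fact: a single head at position k behaves exactly like a Nim heap of size k (turning it to T and optionally flipping a coin at j < k corresponds to moving the heap from k to j, or to 0), and heads combine as a disjunctive sum (two heads at the same place would cancel, matching j XOR j = 0). So the Nim-value is the XOR of the 1-indexed positions of the heads.
Face-up positions (1-indexed): [2, 3, 4, 6, 7, 11, 12]
XOR 0 with 2: 0 XOR 2 = 2
XOR 2 with 3: 2 XOR 3 = 1
XOR 1 with 4: 1 XOR 4 = 5
XOR 5 with 6: 5 XOR 6 = 3
XOR 3 with 7: 3 XOR 7 = 4
XOR 4 with 11: 4 XOR 11 = 15
XOR 15 with 12: 15 XOR 12 = 3
Nim-value = 3

3


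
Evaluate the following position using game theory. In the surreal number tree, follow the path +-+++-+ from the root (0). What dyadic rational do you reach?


Sign expansion: +-+++-+
Rule: track bounds (lo, hi), initially (-inf, +inf). On '+', the current value becomes lo and we move to the simplest number in (value, hi): value + 1 if hi = +inf, otherwise the midpoint (value + hi)/2. On '-', the current value becomes hi and we move to value - 1 if lo = -inf, otherwise the midpoint (lo + value)/2.
Start at 0.
Step 1: sign = +, move right. Bounds: (0, +inf). Value = 1
Step 2: sign = -, move left. Bounds: (0, 1). Value = 1/2
Step 3: sign = +, move right. Bounds: (1/2, 1). Value = 3/4
Step 4: sign = +, move right. Bounds: (3/4, 1). Value = 7/8
Step 5: sign = +, move right. Bounds: (7/8, 1). Value = 15/16
Step 6: sign = -, move left. Bounds: (7/8, 15/16). Value = 29/32
Step 7: sign = +, move right. Bounds: (29/32, 15/16). Value = 59/64
The surreal number with sign expansion +-+++-+ is 59/64.

59/64


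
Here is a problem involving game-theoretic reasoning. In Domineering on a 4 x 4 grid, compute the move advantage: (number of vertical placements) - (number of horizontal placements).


Board is 4 x 4 (rows x cols).
Left (vertical) placements: (rows-1) * cols = 3 * 4 = 12
Right (horizontal) placements: rows * (cols-1) = 4 * 3 = 12
Advantage = Left - Right = 12 - 12 = 0

0


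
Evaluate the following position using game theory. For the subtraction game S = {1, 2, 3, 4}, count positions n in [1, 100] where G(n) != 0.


Subtraction set S = {1, 2, 3, 4}, so G(n) = n mod 5.
G(n) = 0 when n is a multiple of 5.
Multiples of 5 in [1, 100]: 20
N-positions (nonzero Grundy) = 100 - 20 = 80

80


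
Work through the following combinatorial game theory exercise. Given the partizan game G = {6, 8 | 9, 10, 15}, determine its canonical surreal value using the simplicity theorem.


Left options: {6, 8}, max = 8
Right options: {9, 10, 15}, min = 9
All options are numbers and max(Left) < min(Right), so by the simplicity theorem the value is the simplest (earliest-born) number strictly between 8 and 9.
No integer lies strictly between 8 and 9, so the value is the dyadic rational m/2^k in the interval with the smallest k (then m odd); search k = 1, 2, ...:
Denominator 2: 17/2 lies strictly between 8 and 9 -- found.
The simplest number in the interval is 17/2.
Game value = 17/2

17/2


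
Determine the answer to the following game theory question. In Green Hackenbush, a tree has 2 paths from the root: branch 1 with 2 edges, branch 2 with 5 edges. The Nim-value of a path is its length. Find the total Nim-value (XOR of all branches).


The tree has 2 branches from the ground vertex.
In Green Hackenbush, the Nim-value of a simple path of length k is k.
Branch 1: length 2, Nim-value = 2
Branch 2: length 5, Nim-value = 5
Total Nim-value = XOR of all branch values:
0 XOR 2 = 2
2 XOR 5 = 7
Nim-value of the tree = 7

7


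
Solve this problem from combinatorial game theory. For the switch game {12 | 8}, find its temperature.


The game is {12 | 8}, a switch {a | b} with numbers a > b.
Cooling {a | b} by t gives {a - t | b + t}, which stops being hot when a - t = b + t, i.e. at t = (a - b)/2. So the temperature of a switch is (a - b)/2.
Temperature = (Left option - Right option) / 2
= (12 - (8)) / 2
= 4 / 2
= 2

2


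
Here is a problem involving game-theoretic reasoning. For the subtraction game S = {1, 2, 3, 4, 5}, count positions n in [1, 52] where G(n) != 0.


Subtraction set S = {1, 2, 3, 4, 5}, so G(n) = n mod 6.
G(n) = 0 when n is a multiple of 6.
Multiples of 6 in [1, 52]: 8
N-positions (nonzero Grundy) = 52 - 8 = 44

44


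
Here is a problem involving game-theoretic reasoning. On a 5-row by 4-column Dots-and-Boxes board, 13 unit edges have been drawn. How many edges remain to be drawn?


Grid: 5 x 4 boxes, i.e. 6 rows and 5 columns of dots.
Horizontal edges: (rows + 1) * cols = 6 * 4 = 24
Vertical edges: rows * (cols + 1) = 5 * 5 = 25
Total edges: 24 + 25 = 49
Edges drawn: 13
Remaining: 49 - 13 = 36

36


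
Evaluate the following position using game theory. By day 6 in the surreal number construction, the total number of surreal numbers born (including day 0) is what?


Day 0: {|} = 0 is born. Count = 1.
Day n: the number of surreal numbers born by day n is 2^(n+1) - 1.
By day 0: 2^1 - 1 = 1
By day 1: 2^2 - 1 = 3
By day 2: 2^3 - 1 = 7
By day 3: 2^4 - 1 = 15
By day 4: 2^5 - 1 = 31
By day 5: 2^6 - 1 = 63
By day 6: 2^7 - 1 = 127
By day 6: 127 surreal numbers.

127


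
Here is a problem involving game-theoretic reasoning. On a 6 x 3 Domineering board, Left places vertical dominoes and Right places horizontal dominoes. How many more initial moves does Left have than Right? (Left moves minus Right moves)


Board is 6 x 3 (rows x cols).
Left (vertical) placements: (rows-1) * cols = 5 * 3 = 15
Right (horizontal) placements: rows * (cols-1) = 6 * 2 = 12
Advantage = Left - Right = 15 - 12 = 3

3


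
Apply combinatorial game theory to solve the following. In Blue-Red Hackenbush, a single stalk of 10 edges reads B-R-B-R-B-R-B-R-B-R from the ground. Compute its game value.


Edges (from ground): B-R-B-R-B-R-B-R-B-R
By Berlekamp's sign-expansion rule, a Blue-Red Hackenbush stalk has the value of the surreal number whose sign sequence is the edge sequence with B -> + and R -> -.
Sign sequence: +-+-+-+-+-
Trace the sign expansion in the surreal number tree, starting from 0:
Edge 1: B (sign +) -> bounds (0, +inf), value = 1
Edge 2: R (sign -) -> bounds (0, 1), value = 1/2
Edge 3: B (sign +) -> bounds (1/2, 1), value = 3/4
Edge 4: R (sign -) -> bounds (1/2, 3/4), value = 5/8
Edge 5: B (sign +) -> bounds (5/8, 3/4), value = 11/16
Edge 6: R (sign -) -> bounds (5/8, 11/16), value = 21/32
Edge 7: B (sign +) -> bounds (21/32, 11/16), value = 43/64
Edge 8: R (sign -) -> bounds (21/32, 43/64), value = 85/128
Edge 9: B (sign +) -> bounds (85/128, 43/64), value = 171/256
Edge 10: R (sign -) -> bounds (85/128, 171/256), value = 341/512
Game value = 341/512

341/512


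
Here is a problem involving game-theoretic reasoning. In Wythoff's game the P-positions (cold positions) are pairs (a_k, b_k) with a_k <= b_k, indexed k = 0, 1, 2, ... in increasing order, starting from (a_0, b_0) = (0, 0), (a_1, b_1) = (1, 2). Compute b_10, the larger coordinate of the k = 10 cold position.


By Wythoff's theorem, a_k = floor(k * phi) and b_k = floor(k * phi^2) = a_k + k, where phi = (1 + sqrt(5))/2 is the golden ratio.
phi = (1 + sqrt(5))/2 = 1.618034
phi^2 = phi + 1 = 2.618034
k = 10
k * phi^2 = 10 * 2.618034 = 26.180340
b_10 = floor(k * phi^2) = 26 (check: a_10 + k = 16 + 10 = 26)

26


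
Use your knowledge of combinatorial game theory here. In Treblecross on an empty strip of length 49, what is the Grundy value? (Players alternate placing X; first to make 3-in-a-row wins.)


Treblecross: place X on empty cells; 3-in-a-row wins.
Playing within two cells of an existing X lets the opponent win at once, so sensible play treats the cells i-2..i+2 around each X as dead. The player left with no safe cell loses, so this is a normal-play take-away game on strips of safe cells.
Placing X at cell i (0-indexed) of a strip of k safe cells leaves independent strips of sizes max(0, i-2) and max(0, k-i-3). Hence G(k) = mex{ G(max(0,i-2)) XOR G(max(0,k-i-3)) : 0 <= i < k }, with G(0) = 0.
G(1): splits (0,0):0^0=0 -> mex({0}) = 1
G(2): splits (0,0):0^0=0 -> mex({0}) = 1
G(3): splits (0,0):0^0=0 -> mex({0}) = 1
G(4): splits (0,1):0^1=1 (0,0):0^0=0 -> mex({0, 1}) = 2
G(5): splits (0,2):0^1=1 (0,1):0^1=1 (0,0):0^0=0 -> mex({0, 1}) = 2
G(6) = mex({1}) = 0
G(7) = mex({0, 1, 2}) = 3
G(8) = mex({0, 1, 2}) = 3
G(9) = mex({0, 2}) = 1
G(10) = mex({0, 2, 3}) = 1
G(11) = mex({0, 3}) = 1
G(12) = mex({1, 3}) = 0
G(13) = mex({0, 1, 2, 3}) = 4
G(14) = mex({0, 1, 2}) = 3
G(15) = mex({0, 1, 2}) = 3
G(16) = mex({0, 1, 2, 4}) = 3
G(17) = mex({0, 1, 3, 4}) = 2
G(18) = mex({0, 1, 3, 4}) = 2
G(19) = mex({0, 1, 3, 5}) = 2
G(20) = mex({0, 1, 2, 3, 5}) = 4
G(21) = mex({0, 1, 2, 3, 5}) = 4
G(22) = mex({1, 2, 6}) = 0
G(23) = mex({0, 1, 2, 3, 4, 6}) = 5
G(24) = mex({0, 1, 2, 3, 4}) = 5
G(25) = mex({0, 1, 3, 4, 7}) = 2
G(26) = mex({0, 1, 3, 4, 5, 7}) = 2
G(27) = mex({0, 1, 3, 5}) = 2
G(28) = mex({0, 1, 2, 5}) = 3
G(29) = mex({0, 1, 2, 4, 5, 6}) = 3
G(30) = mex({1, 2, 4, 6}) = 0
G(31) = mex({0, 1, 2, 3, 4, 6}) = 5
G(32) = mex({1, 2, 3, 4, 7}) = 0
G(33) = mex({0, 3, 7}) = 1
G(34) = mex({0, 2, 3, 5, 7}) = 1
G(35) = mex({0, 2, 3, 5, 6}) = 1
G(36) = mex({0, 1, 2, 5, 6}) = 3
G(37) = mex({0, 1, 2, 4, 5, 6}) = 3
G(38) = mex({0, 1, 2, 4}) = 3
G(39) = mex({0, 1, 2, 3, 4, 7}) = 5
G(40) = mex({0, 1, 2, 3, 4, 5, 7}) = 6
G(41) = mex({0, 1, 2, 3, 5, 7}) = 4
G(42) = mex({0, 1, 2, 3, 5, 6, 7}) = 4
G(43) = mex({0, 2, 3, 5, 6}) = 1
G(44) = mex({1, 2, 3, 4, 5, 6}) = 0
G(45) = mex({0, 1, 2, 3, 4, 6, 7}) = 5
G(46) = mex({0, 1, 2, 3, 4, 7}) = 5
G(47) = mex({0, 1, 2, 3, 4, 5, 7}) = 6
G(48) = mex({0, 1, 2, 3, 4, 5, 7}) = 6
G(49) = mex({0, 1, 3, 4, 5, 7}) = 2
Therefore G(49) = 2.

2


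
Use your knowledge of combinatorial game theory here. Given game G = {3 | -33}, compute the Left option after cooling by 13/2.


Original game: {3 | -33} (a switch {a | b} with a > b).
Cooling by t (for t below the temperature (a - b)/2 = 18) taxes each move by t: {a | b} cooled by t is {a - t | b + t}.
Cooling amount: t = 13/2
Cooled Left option: 3 - 13/2 = -7/2
Cooled Right option: -33 + 13/2 = -53/2
Cooled game: {-7/2 | -53/2}
Left option = -7/2

-7/2


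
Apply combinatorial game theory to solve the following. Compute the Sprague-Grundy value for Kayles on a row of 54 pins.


Kayles: a move removes 1 or 2 adjacent pins from a contiguous row.
Removing pins from a row of k leaves two independent rows (a, b) with a + b = k - 1 (one pin) or a + b = k - 2 (two pins); an end removal gives a = 0.
By Sprague-Grundy, G(k) = mex{ G(a) XOR G(b) } over all these splits. G(0) = 0.
G(1): splits (0,0):0^0=0 -> mex({0}) = 1
G(2): splits (0,1):0^1=1 (0,0):0^0=0 -> mex({0, 1}) = 2
G(3): splits (0,2):0^2=2 (1,1):1^1=0 (0,1):0^1=1 -> mex({0, 1, 2}) = 3
G(4): splits (0,3):0^3=3 (1,2):1^2=3 (0,2):0^2=2 (1,1):1^1=0 -> mex({0, 2, 3}) = 1
G(5): splits (0,4):0^1=1 (1,3):1^3=2 (2,2):2^2=0 (0,3):0^3=3 (1,2):1^2=3 -> mex({0, 1, 2, 3}) = 4
G(6) = mex({0, 1, 2, 4}) = 3
G(7) = mex({0, 1, 3, 4, 5}) = 2
G(8) = mex({0, 2, 3, 5, 6}) = 1
G(9) = mex({0, 1, 2, 3, 6, 7}) = 4
G(10) = mex({0, 1, 3, 4, 5, 7}) = 2
G(11) = mex({0, 1, 2, 3, 4, 5}) = 6
G(12) = mex({0, 1, 2, 3, 5, 6, 7}) = 4
G(13) = mex({0, 2, 3, 4, 6, 7}) = 1
G(14) = mex({0, 1, 4, 5, 6, 7}) = 2
G(15) = mex({0, 1, 2, 3, 4, 5, 6}) = 7
G(16) = mex({0, 2, 3, 5, 6, 7}) = 1
G(17) = mex({0, 1, 2, 3, 5, 6, 7}) = 4
G(18) = mex({0, 1, 2, 4, 5, 6}) = 3
G(19) = mex({0, 1, 3, 4, 5, 7}) = 2
G(20) = mex({0, 2, 3, 4, 5, 6, 7}) = 1
G(21) = mex({0, 1, 2, 3, 5, 6, 7}) = 4
G(22) = mex({0, 1, 2, 3, 4, 5, 7}) = 6
G(23) = mex({0, 1, 2, 3, 4, 5, 6}) = 7
G(24) = mex({0, 1, 2, 3, 5, 6, 7}) = 4
G(25) = mex({0, 2, 3, 4, 6, 7}) = 1
G(26) = mex({0, 1, 3, 4, 5, 6, 7}) = 2
G(27) = mex({0, 1, 2, 3, 4, 5, 6, 7}) = 8
G(28) = mex({0, 1, 2, 3, 4, 6, 7, 8}) = 5
G(29) = mex({0, 1, 2, 3, 5, 6, 7, 8, 9}) = 4
G(30) = mex({0, 1, 2, 3, 4, 5, 6, 9, 10}) = 7
G(31) = mex({0, 1, 3, 4, 5, 7, 10, 11}) = 2
G(32) = mex({0, 2, 3, 4, 5, 6, 7, 9, 11}) = 1
G(33) = mex({0, 1, 2, 3, 4, 5, 6, 7, 9, 12}) = 8
G(34) = mex({0, 1, 2, 3, 4, 5, 7, 8, 11, 12}) = 6
G(35) = mex({0, 1, 2, 3, 4, 5, 6, 8, 9, 10, 11}) = 7
G(36) = mex({0, 1, 2, 3, 5, 6, 7, 9, 10}) = 4
G(37) = mex({0, 2, 3, 4, 6, 7, 9, 10, 11, 12}) = 1
G(38) = mex({0, 1, 3, 4, 5, 6, 7, 9, 10, 11, 12}) = 2
G(39) = mex({0, 1, 2, 4, 5, 6, 7, 9, 10, 12, 14}) = 3
G(40) = mex({0, 2, 3, 4, 6, 7, 11, 12, 14}) = 1
G(41) = mex({0, 1, 2, 3, 5, 6, 7, 9, 10, 11, 12}) = 4
G(42) = mex({0, 1, 2, 3, 4, 5, 6, 9, 10}) = 7
G(43) = mex({0, 1, 3, 4, 5, 7, 9, 10, 12, 15}) = 2
G(44) = mex({0, 2, 3, 4, 5, 6, 7, 9, 10, 12, 15}) = 1
G(45) = mex({0, 1, 2, 3, 4, 5, 6, 7, 9, 10, 12, 14}) = 8
G(46) = mex({0, 1, 3, 4, 5, 7, 8, 11, 12, 14}) = 2
G(47) = mex({0, 1, 2, 3, 4, 5, 6, 8, 9, 10, 11, 12}) = 7
G(48) = mex({0, 1, 2, 3, 5, 6, 7, 9, 10}) = 4
G(49) = mex({0, 2, 3, 4, 6, 7, 9, 10, 11, 12, 15}) = 1
G(50) = mex({0, 1, 4, 5, 6, 7, 9, 11, 12, 14, 15}) = 2
G(51) = mex({0, 1, 2, 3, 4, 5, 6, 7, 9, 12, 14, 15}) = 8
G(52) = mex({0, 2, 3, 4, 5, 6, 7, 8, 11, 12, 15}) = 1
G(53) = mex({0, 1, 2, 3, 5, 6, 7, 8, 9, 10, 11, 12}) = 4
G(54) = mex({0, 1, 2, 3, 4, 5, 6, 9, 10}) = 7
Therefore G(54) = 7.

7


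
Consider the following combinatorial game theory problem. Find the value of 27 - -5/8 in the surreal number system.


x = 27, y = -5/8
Converting to common denominator: 8
x = 216/8, y = -5/8
x - y = 27 - -5/8 = 221/8

221/8


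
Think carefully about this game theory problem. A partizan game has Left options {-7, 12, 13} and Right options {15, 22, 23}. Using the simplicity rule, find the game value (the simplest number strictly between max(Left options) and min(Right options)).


Left options: {-7, 12, 13}, max = 13
Right options: {15, 22, 23}, min = 15
All options are numbers and max(Left) < min(Right), so by the simplicity theorem the value is the simplest (earliest-born) number strictly between 13 and 15.
The only integer strictly between 13 and 15 is 14.
No non-integer in the interval can be simpler: if x is a non-integer in the interval, then floor(x) or ceil(x) also lies in the interval (the interval contains an integer), and both are proper prefixes of x's sign expansion, i.e. born earlier. So the game value is 14.
Game value = 14

14


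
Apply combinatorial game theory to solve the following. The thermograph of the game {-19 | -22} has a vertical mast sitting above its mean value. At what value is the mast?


Game = {-19 | -22}, a switch {a | b} with numbers a > b.
Its thermograph has left wall a - t and right wall b + t, which meet at t = (a - b)/2, where both equal (a + b)/2. So the mast (mean value) is at (a + b)/2.
Mean = (-19 + (-22))/2 = -41/2 = -41/2

-41/2


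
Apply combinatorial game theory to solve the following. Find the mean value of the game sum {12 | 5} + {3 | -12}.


G1 = {12 | 5}, G2 = {3 | -12}
Each is a switch {a | b} with numbers a > b; its mean value is (a + b)/2, and mean value is additive over game sums: m(G1 + G2) = m(G1) + m(G2).
Mean of G1 = (12 + (5))/2 = 17/2 = 17/2
Mean of G2 = (3 + (-12))/2 = -9/2 = -9/2
Mean of G1 + G2 = 17/2 + -9/2 = 4

4


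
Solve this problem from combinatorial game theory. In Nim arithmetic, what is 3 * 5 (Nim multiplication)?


Nim multiplication is bilinear over XOR: (u XOR v) * w = (u*w) XOR (v*w).
So we split each operand into its bit components and XOR the pairwise Nim products.
3 = 1 + 2 (as XOR of powers of 2).
5 = 1 + 4 (as XOR of powers of 2).
Using the standard Nim-product table on single bits:
  2*2 = 3,   2*4 = 8,   2*8 = 12,
  4*4 = 6,   4*8 = 11,  8*8 = 13,
and  1*x = x (identity), k*l = l*k (commutative).
Pairwise Nim products:
  1 * 1 = 1
  1 * 4 = 4
  2 * 1 = 2
  2 * 4 = 8
XOR them: 1 XOR 4 XOR 2 XOR 8 = 15.
Result: 3 * 5 = 15 (in Nim).

15


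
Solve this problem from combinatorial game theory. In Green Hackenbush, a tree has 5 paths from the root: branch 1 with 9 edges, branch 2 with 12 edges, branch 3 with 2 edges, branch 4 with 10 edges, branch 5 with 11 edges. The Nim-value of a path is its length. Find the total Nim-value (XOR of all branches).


The tree has 5 branches from the ground vertex.
In Green Hackenbush, the Nim-value of a simple path of length k is k.
Branch 1: length 9, Nim-value = 9
Branch 2: length 12, Nim-value = 12
Branch 3: length 2, Nim-value = 2
Branch 4: length 10, Nim-value = 10
Branch 5: length 11, Nim-value = 11
Total Nim-value = XOR of all branch values:
0 XOR 9 = 9
9 XOR 12 = 5
5 XOR 2 = 7
7 XOR 10 = 13
13 XOR 11 = 6
Nim-value of the tree = 6

6


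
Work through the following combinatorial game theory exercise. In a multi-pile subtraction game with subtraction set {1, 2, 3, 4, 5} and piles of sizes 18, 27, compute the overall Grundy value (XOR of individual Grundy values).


Subtraction set: {1, 2, 3, 4, 5}
For this subtraction set, G(n) = n mod 6 (period = max + 1 = 6).
Pile 1 (size 18): G(18) = 18 mod 6 = 0
Pile 2 (size 27): G(27) = 27 mod 6 = 3
Total Grundy value = XOR of all: 0 XOR 3 = 3

3


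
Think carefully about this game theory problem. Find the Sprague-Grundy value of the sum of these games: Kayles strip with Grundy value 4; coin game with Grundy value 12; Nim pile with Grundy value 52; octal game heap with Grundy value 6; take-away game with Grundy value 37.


By the Sprague-Grundy theorem, the Grundy value of a sum of games is the XOR of individual Grundy values.
Kayles strip: Grundy value = 4. Running XOR: 0 XOR 4 = 4
coin game: Grundy value = 12. Running XOR: 4 XOR 12 = 8
Nim pile: Grundy value = 52. Running XOR: 8 XOR 52 = 60
octal game heap: Grundy value = 6. Running XOR: 60 XOR 6 = 58
take-away game: Grundy value = 37. Running XOR: 58 XOR 37 = 31
The combined Grundy value is 31.

31


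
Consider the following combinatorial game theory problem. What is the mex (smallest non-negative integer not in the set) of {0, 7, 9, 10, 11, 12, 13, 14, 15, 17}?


Set = {0, 7, 9, 10, 11, 12, 13, 14, 15, 17}
0 is in the set.
1 is NOT in the set. This is the mex.
mex = 1

1


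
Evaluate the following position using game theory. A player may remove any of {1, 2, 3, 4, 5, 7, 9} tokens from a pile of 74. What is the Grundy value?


The subtraction set is S = {1, 2, 3, 4, 5, 7, 9}.
G(k) = mex{ G(k - s) : s in S, s <= k }. We compute iteratively: G(0) = 0.
G(1) = mex({0}) = 1
G(2) = mex({0, 1}) = 2
G(3) = mex({0, 1, 2}) = 3
G(4) = mex({0, 1, 2, 3}) = 4
G(5) = mex({0, 1, 2, 3, 4}) = 5
G(6) = mex({1, 2, 3, 4, 5}) = 0
G(7) = mex({0, 2, 3, 4, 5}) = 1
G(8) = mex({0, 1, 3, 4, 5}) = 2
G(9) = mex({0, 1, 2, 4, 5}) = 3
G(10) = mex({0, 1, 2, 3, 5}) = 4
G(11) = mex({0, 1, 2, 3, 4}) = 5
G(12) = mex({1, 2, 3, 4, 5}) = 0
G(13) = mex({0, 2, 3, 4, 5}) = 1
G(14) = mex({0, 1, 3, 4, 5}) = 2
Observe that G(6)..G(14) = 0, 1, 2, 3, 4, 5, 0, 1, 2 repeats G(0)..G(8) = 0, 1, 2, 3, 4, 5, 0, 1, 2.
For k >= max(S) = 9, G(k) is determined by the previous 9 values G(k-9)..G(k-1); a window of 9 consecutive values has recurred shifted by 6, so by induction G(k + 6) = G(k) for all k >= 0: the sequence is periodic from the start with period 6.
One period: G(0..5) = 0, 1, 2, 3, 4, 5.
74 mod 6 = 2, so G(74) = G(2) = 2.

2


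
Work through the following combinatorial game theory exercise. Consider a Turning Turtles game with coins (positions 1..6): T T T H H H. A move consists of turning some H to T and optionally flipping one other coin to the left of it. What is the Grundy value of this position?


Coins: T T T H H H
Key fact: a single head at position k behaves exactly like a Nim heap of size k (turning it to T and optionally flipping a coin at j < k corresponds to moving the heap from k to j, or to 0), and heads combine as a disjunctive sum (two heads at the same place would cancel, matching j XOR j = 0). So the Nim-value is the XOR of the 1-indexed positions of the heads.
Face-up positions (1-indexed): [4, 5, 6]
XOR 0 with 4: 0 XOR 4 = 4
XOR 4 with 5: 4 XOR 5 = 1
XOR 1 with 6: 1 XOR 6 = 7
Nim-value = 7

7


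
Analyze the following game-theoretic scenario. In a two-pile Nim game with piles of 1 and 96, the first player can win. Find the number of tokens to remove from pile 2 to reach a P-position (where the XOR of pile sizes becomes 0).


Piles: 1 and 96
Current XOR: 1 XOR 96 = 97 (non-zero, so this is an N-position).
To make the XOR zero, we need to find a move that balances the piles.
For pile 2 (size 96): target = 96 XOR 97 = 1
We reduce pile 2 from 96 to 1.
Tokens removed: 96 - 1 = 95
Verification: 1 XOR 1 = 0

95


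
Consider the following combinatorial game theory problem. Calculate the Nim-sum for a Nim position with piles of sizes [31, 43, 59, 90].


We need the XOR (exclusive or) of all pile sizes.
After XOR-ing pile 1 (size 31): 0 XOR 31 = 31
After XOR-ing pile 2 (size 43): 31 XOR 43 = 52
After XOR-ing pile 3 (size 59): 52 XOR 59 = 15
After XOR-ing pile 4 (size 90): 15 XOR 90 = 85
The Nim-value of this position is 85.

85


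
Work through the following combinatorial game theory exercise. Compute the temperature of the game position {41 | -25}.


The game is {41 | -25}, a switch {a | b} with numbers a > b.
Cooling {a | b} by t gives {a - t | b + t}, which stops being hot when a - t = b + t, i.e. at t = (a - b)/2. So the temperature of a switch is (a - b)/2.
Temperature = (Left option - Right option) / 2
= (41 - (-25)) / 2
= 66 / 2
= 33

33


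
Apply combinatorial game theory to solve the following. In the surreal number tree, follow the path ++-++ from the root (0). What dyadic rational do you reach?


Sign expansion: ++-++
Rule: track bounds (lo, hi), initially (-inf, +inf). On '+', the current value becomes lo and we move to the simplest number in (value, hi): value + 1 if hi = +inf, otherwise the midpoint (value + hi)/2. On '-', the current value becomes hi and we move to value - 1 if lo = -inf, otherwise the midpoint (lo + value)/2.
Start at 0.
Step 1: sign = +, move right. Bounds: (0, +inf). Value = 1
Step 2: sign = +, move right. Bounds: (1, +inf). Value = 2
Step 3: sign = -, move left. Bounds: (1, 2). Value = 3/2
Step 4: sign = +, move right. Bounds: (3/2, 2). Value = 7/4
Step 5: sign = +, move right. Bounds: (7/4, 2). Value = 15/8
The surreal number with sign expansion ++-++ is 15/8.

15/8


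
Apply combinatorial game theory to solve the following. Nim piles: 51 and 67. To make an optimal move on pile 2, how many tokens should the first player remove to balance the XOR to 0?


Piles: 51 and 67
Current XOR: 51 XOR 67 = 112 (non-zero, so this is an N-position).
To make the XOR zero, we need to find a move that balances the piles.
For pile 2 (size 67): target = 67 XOR 112 = 51
We reduce pile 2 from 67 to 51.
Tokens removed: 67 - 51 = 16
Verification: 51 XOR 51 = 0

16


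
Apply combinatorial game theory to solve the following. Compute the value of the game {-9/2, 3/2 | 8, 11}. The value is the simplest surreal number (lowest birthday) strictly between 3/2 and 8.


Left options: {-9/2, 3/2}, max = 3/2
Right options: {8, 11}, min = 8
All options are numbers and max(Left) < min(Right), so by the simplicity theorem the value is the simplest (earliest-born) number strictly between 3/2 and 8.
Integers 2 through 7 all lie strictly between 3/2 and 8.
Among integers, the simplest (lowest birthday = smallest |n|; 0 is born on day 0, +-n on day n) is 2.
No non-integer in the interval can be simpler: if x is a non-integer in the interval, then floor(x) or ceil(x) also lies in the interval (the interval contains an integer), and both are proper prefixes of x's sign expansion, i.e. born earlier. So the game value is 2.
Game value = 2

2


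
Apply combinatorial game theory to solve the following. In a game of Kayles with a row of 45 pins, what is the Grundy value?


Kayles: a move removes 1 or 2 adjacent pins from a contiguous row.
Removing pins from a row of k leaves two independent rows (a, b) with a + b = k - 1 (one pin) or a + b = k - 2 (two pins); an end removal gives a = 0.
By Sprague-Grundy, G(k) = mex{ G(a) XOR G(b) } over all these splits. G(0) = 0.
G(1): splits (0,0):0^0=0 -> mex({0}) = 1
G(2): splits (0,1):0^1=1 (0,0):0^0=0 -> mex({0, 1}) = 2
G(3): splits (0,2):0^2=2 (1,1):1^1=0 (0,1):0^1=1 -> mex({0, 1, 2}) = 3
G(4): splits (0,3):0^3=3 (1,2):1^2=3 (0,2):0^2=2 (1,1):1^1=0 -> mex({0, 2, 3}) = 1
G(5): splits (0,4):0^1=1 (1,3):1^3=2 (2,2):2^2=0 (0,3):0^3=3 (1,2):1^2=3 -> mex({0, 1, 2, 3}) = 4
G(6) = mex({0, 1, 2, 4}) = 3
G(7) = mex({0, 1, 3, 4, 5}) = 2
G(8) = mex({0, 2, 3, 5, 6}) = 1
G(9) = mex({0, 1, 2, 3, 6, 7}) = 4
G(10) = mex({0, 1, 3, 4, 5, 7}) = 2
G(11) = mex({0, 1, 2, 3, 4, 5}) = 6
G(12) = mex({0, 1, 2, 3, 5, 6, 7}) = 4
G(13) = mex({0, 2, 3, 4, 6, 7}) = 1
G(14) = mex({0, 1, 4, 5, 6, 7}) = 2
G(15) = mex({0, 1, 2, 3, 4, 5, 6}) = 7
G(16) = mex({0, 2, 3, 5, 6, 7}) = 1
G(17) = mex({0, 1, 2, 3, 5, 6, 7}) = 4
G(18) = mex({0, 1, 2, 4, 5, 6}) = 3
G(19) = mex({0, 1, 3, 4, 5, 7}) = 2
G(20) = mex({0, 2, 3, 4, 5, 6, 7}) = 1
G(21) = mex({0, 1, 2, 3, 5, 6, 7}) = 4
G(22) = mex({0, 1, 2, 3, 4, 5, 7}) = 6
G(23) = mex({0, 1, 2, 3, 4, 5, 6}) = 7
G(24) = mex({0, 1, 2, 3, 5, 6, 7}) = 4
G(25) = mex({0, 2, 3, 4, 6, 7}) = 1
G(26) = mex({0, 1, 3, 4, 5, 6, 7}) = 2
G(27) = mex({0, 1, 2, 3, 4, 5, 6, 7}) = 8
G(28) = mex({0, 1, 2, 3, 4, 6, 7, 8}) = 5
G(29) = mex({0, 1, 2, 3, 5, 6, 7, 8, 9}) = 4
G(30) = mex({0, 1, 2, 3, 4, 5, 6, 9, 10}) = 7
G(31) = mex({0, 1, 3, 4, 5, 7, 10, 11}) = 2
G(32) = mex({0, 2, 3, 4, 5, 6, 7, 9, 11}) = 1
G(33) = mex({0, 1, 2, 3, 4, 5, 6, 7, 9, 12}) = 8
G(34) = mex({0, 1, 2, 3, 4, 5, 7, 8, 11, 12}) = 6
G(35) = mex({0, 1, 2, 3, 4, 5, 6, 8, 9, 10, 11}) = 7
G(36) = mex({0, 1, 2, 3, 5, 6, 7, 9, 10}) = 4
G(37) = mex({0, 2, 3, 4, 6, 7, 9, 10, 11, 12}) = 1
G(38) = mex({0, 1, 3, 4, 5, 6, 7, 9, 10, 11, 12}) = 2
G(39) = mex({0, 1, 2, 4, 5, 6, 7, 9, 10, 12, 14}) = 3
G(40) = mex({0, 2, 3, 4, 6, 7, 11, 12, 14}) = 1
G(41) = mex({0, 1, 2, 3, 5, 6, 7, 9, 10, 11, 12}) = 4
G(42) = mex({0, 1, 2, 3, 4, 5, 6, 9, 10}) = 7
G(43) = mex({0, 1, 3, 4, 5, 7, 9, 10, 12, 15}) = 2
G(44) = mex({0, 2, 3, 4, 5, 6, 7, 9, 10, 12, 15}) = 1
G(45) = mex({0, 1, 2, 3, 4, 5, 6, 7, 9, 10, 12, 14}) = 8
Therefore G(45) = 8.

8


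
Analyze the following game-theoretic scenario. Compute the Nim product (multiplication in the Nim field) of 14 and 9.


Nim multiplication is bilinear over XOR: (u XOR v) * w = (u*w) XOR (v*w).
So we split each operand into its bit components and XOR the pairwise Nim products.
14 = 2 + 4 + 8 (as XOR of powers of 2).
9 = 1 + 8 (as XOR of powers of 2).
Using the standard Nim-product table on single bits:
  2*2 = 3,   2*4 = 8,   2*8 = 12,
  4*4 = 6,   4*8 = 11,  8*8 = 13,
and  1*x = x (identity), k*l = l*k (commutative).
Pairwise Nim products:
  2 * 1 = 2
  2 * 8 = 12
  4 * 1 = 4
  4 * 8 = 11
  8 * 1 = 8
  8 * 8 = 13
XOR them: 2 XOR 12 XOR 4 XOR 11 XOR 8 XOR 13 = 4.
Result: 14 * 9 = 4 (in Nim).

4


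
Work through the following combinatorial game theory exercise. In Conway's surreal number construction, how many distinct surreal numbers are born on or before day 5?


Day 0: {|} = 0 is born. Count = 1.
Day n: the number of surreal numbers born by day n is 2^(n+1) - 1.
By day 0: 2^1 - 1 = 1
By day 1: 2^2 - 1 = 3
By day 2: 2^3 - 1 = 7
By day 3: 2^4 - 1 = 15
By day 4: 2^5 - 1 = 31
By day 5: 2^6 - 1 = 63
By day 5: 63 surreal numbers.

63


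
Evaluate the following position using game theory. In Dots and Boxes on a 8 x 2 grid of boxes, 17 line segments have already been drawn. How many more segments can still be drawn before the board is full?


Grid: 8 x 2 boxes, i.e. 9 rows and 3 columns of dots.
Horizontal edges: (rows + 1) * cols = 9 * 2 = 18
Vertical edges: rows * (cols + 1) = 8 * 3 = 24
Total edges: 18 + 24 = 42
Edges drawn: 17
Remaining: 42 - 17 = 25

25


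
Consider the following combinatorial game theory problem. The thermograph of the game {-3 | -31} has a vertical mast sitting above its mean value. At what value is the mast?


Game = {-3 | -31}, a switch {a | b} with numbers a > b.
Its thermograph has left wall a - t and right wall b + t, which meet at t = (a - b)/2, where both equal (a + b)/2. So the mast (mean value) is at (a + b)/2.
Mean = (-3 + (-31))/2 = -34/2 = -17

-17


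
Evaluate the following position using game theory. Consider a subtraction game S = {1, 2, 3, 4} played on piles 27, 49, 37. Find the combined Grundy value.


Subtraction set: {1, 2, 3, 4}
For this subtraction set, G(n) = n mod 5 (period = max + 1 = 5).
Pile 1 (size 27): G(27) = 27 mod 5 = 2
Pile 2 (size 49): G(49) = 49 mod 5 = 4
Pile 3 (size 37): G(37) = 37 mod 5 = 2
Total Grundy value = XOR of all: 2 XOR 4 XOR 2 = 4

4


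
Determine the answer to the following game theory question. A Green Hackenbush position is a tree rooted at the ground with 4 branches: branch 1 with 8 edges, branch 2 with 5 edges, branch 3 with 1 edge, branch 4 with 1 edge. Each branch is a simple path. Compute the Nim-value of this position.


The tree has 4 branches from the ground vertex.
In Green Hackenbush, the Nim-value of a simple path of length k is k.
Branch 1: length 8, Nim-value = 8
Branch 2: length 5, Nim-value = 5
Branch 3: length 1, Nim-value = 1
Branch 4: length 1, Nim-value = 1
Total Nim-value = XOR of all branch values:
0 XOR 8 = 8
8 XOR 5 = 13
13 XOR 1 = 12
12 XOR 1 = 13
Nim-value of the tree = 13

13


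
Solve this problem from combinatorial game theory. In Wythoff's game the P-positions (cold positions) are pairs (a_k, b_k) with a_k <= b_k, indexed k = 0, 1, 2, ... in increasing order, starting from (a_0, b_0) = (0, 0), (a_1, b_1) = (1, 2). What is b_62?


By Wythoff's theorem, a_k = floor(k * phi) and b_k = floor(k * phi^2) = a_k + k, where phi = (1 + sqrt(5))/2 is the golden ratio.
phi = (1 + sqrt(5))/2 = 1.618034
phi^2 = phi + 1 = 2.618034
k = 62
k * phi^2 = 62 * 2.618034 = 162.318107
b_62 = floor(k * phi^2) = 162 (check: a_62 + k = 100 + 62 = 162)

162


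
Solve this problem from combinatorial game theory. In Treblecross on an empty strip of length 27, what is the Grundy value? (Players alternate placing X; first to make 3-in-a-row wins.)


Treblecross: place X on empty cells; 3-in-a-row wins.
Playing within two cells of an existing X lets the opponent win at once, so sensible play treats the cells i-2..i+2 around each X as dead. The player left with no safe cell loses, so this is a normal-play take-away game on strips of safe cells.
Placing X at cell i (0-indexed) of a strip of k safe cells leaves independent strips of sizes max(0, i-2) and max(0, k-i-3). Hence G(k) = mex{ G(max(0,i-2)) XOR G(max(0,k-i-3)) : 0 <= i < k }, with G(0) = 0.
G(1): splits (0,0):0^0=0 -> mex({0}) = 1
G(2): splits (0,0):0^0=0 -> mex({0}) = 1
G(3): splits (0,0):0^0=0 -> mex({0}) = 1
G(4): splits (0,1):0^1=1 (0,0):0^0=0 -> mex({0, 1}) = 2
G(5): splits (0,2):0^1=1 (0,1):0^1=1 (0,0):0^0=0 -> mex({0, 1}) = 2
G(6) = mex({1}) = 0
G(7) = mex({0, 1, 2}) = 3
G(8) = mex({0, 1, 2}) = 3
G(9) = mex({0, 2}) = 1
G(10) = mex({0, 2, 3}) = 1
G(11) = mex({0, 3}) = 1
G(12) = mex({1, 3}) = 0
G(13) = mex({0, 1, 2, 3}) = 4
G(14) = mex({0, 1, 2}) = 3
G(15) = mex({0, 1, 2}) = 3
G(16) = mex({0, 1, 2, 4}) = 3
G(17) = mex({0, 1, 3, 4}) = 2
G(18) = mex({0, 1, 3, 4}) = 2
G(19) = mex({0, 1, 3, 5}) = 2
G(20) = mex({0, 1, 2, 3, 5}) = 4
G(21) = mex({0, 1, 2, 3, 5}) = 4
G(22) = mex({1, 2, 6}) = 0
G(23) = mex({0, 1, 2, 3, 4, 6}) = 5
G(24) = mex({0, 1, 2, 3, 4}) = 5
G(25) = mex({0, 1, 3, 4, 7}) = 2
G(26) = mex({0, 1, 3, 4, 5, 7}) = 2
G(27) = mex({0, 1, 3, 5}) = 2
Therefore G(27) = 2.

2


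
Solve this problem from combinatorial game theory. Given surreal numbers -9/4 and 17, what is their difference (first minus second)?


x = -9/4, y = 17
Converting to common denominator: 4
x = -9/4, y = 68/4
x - y = -9/4 - 17 = -77/4

-77/4


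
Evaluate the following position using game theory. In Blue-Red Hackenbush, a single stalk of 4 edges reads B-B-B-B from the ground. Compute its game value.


Edges (from ground): B-B-B-B
By Berlekamp's sign-expansion rule, a Blue-Red Hackenbush stalk has the value of the surreal number whose sign sequence is the edge sequence with B -> + and R -> -.
Sign sequence: ++++
Trace the sign expansion in the surreal number tree, starting from 0:
Edge 1: B (sign +) -> bounds (0, +inf), value = 1
Edge 2: B (sign +) -> bounds (1, +inf), value = 2
Edge 3: B (sign +) -> bounds (2, +inf), value = 3
Edge 4: B (sign +) -> bounds (3, +inf), value = 4
Game value = 4

4


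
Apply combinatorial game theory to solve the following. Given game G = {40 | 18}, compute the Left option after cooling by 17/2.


Original game: {40 | 18} (a switch {a | b} with a > b).
Cooling by t (for t below the temperature (a - b)/2 = 11) taxes each move by t: {a | b} cooled by t is {a - t | b + t}.
Cooling amount: t = 17/2
Cooled Left option: 40 - 17/2 = 63/2
Cooled Right option: 18 + 17/2 = 53/2
Cooled game: {63/2 | 53/2}
Left option = 63/2

63/2


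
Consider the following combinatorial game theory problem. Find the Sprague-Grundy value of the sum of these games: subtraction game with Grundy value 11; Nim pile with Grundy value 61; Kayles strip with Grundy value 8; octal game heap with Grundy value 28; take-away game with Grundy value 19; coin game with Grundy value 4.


By the Sprague-Grundy theorem, the Grundy value of a sum of games is the XOR of individual Grundy values.
subtraction game: Grundy value = 11. Running XOR: 0 XOR 11 = 11
Nim pile: Grundy value = 61. Running XOR: 11 XOR 61 = 54
Kayles strip: Grundy value = 8. Running XOR: 54 XOR 8 = 62
octal game heap: Grundy value = 28. Running XOR: 62 XOR 28 = 34
take-away game: Grundy value = 19. Running XOR: 34 XOR 19 = 49
coin game: Grundy value = 4. Running XOR: 49 XOR 4 = 53
The combined Grundy value is 53.

53


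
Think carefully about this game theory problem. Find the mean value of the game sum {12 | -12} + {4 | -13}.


G1 = {12 | -12}, G2 = {4 | -13}
Each is a switch {a | b} with numbers a > b; its mean value is (a + b)/2, and mean value is additive over game sums: m(G1 + G2) = m(G1) + m(G2).
Mean of G1 = (12 + (-12))/2 = 0/2 = 0
Mean of G2 = (4 + (-13))/2 = -9/2 = -9/2
Mean of G1 + G2 = 0 + -9/2 = -9/2

-9/2


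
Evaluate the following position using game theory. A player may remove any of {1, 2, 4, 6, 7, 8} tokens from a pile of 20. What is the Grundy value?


The subtraction set is S = {1, 2, 4, 6, 7, 8}.
G(k) = mex{ G(k - s) : s in S, s <= k }. We compute iteratively: G(0) = 0.
G(1) = mex({0}) = 1
G(2) = mex({0, 1}) = 2
G(3) = mex({1, 2}) = 0
G(4) = mex({0, 2}) = 1
G(5) = mex({0, 1}) = 2
G(6) = mex({0, 1, 2}) = 3
G(7) = mex({0, 1, 2, 3}) = 4
G(8) = mex({0, 1, 2, 3, 4}) = 5
G(9) = mex({0, 1, 2, 4, 5}) = 3
G(10) = mex({0, 1, 2, 3, 5}) = 4
G(11) = mex({0, 1, 2, 3, 4}) = 5
G(12) = mex({1, 2, 3, 4, 5}) = 0
G(13) = mex({0, 2, 3, 4, 5}) = 1
G(14) = mex({0, 1, 3, 4, 5}) = 2
G(15) = mex({1, 2, 3, 4, 5}) = 0
G(16) = mex({0, 2, 3, 4, 5}) = 1
G(17) = mex({0, 1, 3, 4, 5}) = 2
G(18) = mex({0, 1, 2, 4, 5}) = 3
G(19) = mex({0, 1, 2, 3, 5}) = 4
Observe that G(12)..G(19) = 0, 1, 2, 0, 1, 2, 3, 4 repeats G(0)..G(7) = 0, 1, 2, 0, 1, 2, 3, 4.
For k >= max(S) = 8, G(k) is determined by the previous 8 values G(k-8)..G(k-1); a window of 8 consecutive values has recurred shifted by 12, so by induction G(k + 12) = G(k) for all k >= 0: the sequence is periodic from the start with period 12.
One period: G(0..11) = 0, 1, 2, 0, 1, 2, 3, 4, 5, 3, 4, 5.
20 mod 12 = 8, so G(20) = G(8) = 5.

5
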